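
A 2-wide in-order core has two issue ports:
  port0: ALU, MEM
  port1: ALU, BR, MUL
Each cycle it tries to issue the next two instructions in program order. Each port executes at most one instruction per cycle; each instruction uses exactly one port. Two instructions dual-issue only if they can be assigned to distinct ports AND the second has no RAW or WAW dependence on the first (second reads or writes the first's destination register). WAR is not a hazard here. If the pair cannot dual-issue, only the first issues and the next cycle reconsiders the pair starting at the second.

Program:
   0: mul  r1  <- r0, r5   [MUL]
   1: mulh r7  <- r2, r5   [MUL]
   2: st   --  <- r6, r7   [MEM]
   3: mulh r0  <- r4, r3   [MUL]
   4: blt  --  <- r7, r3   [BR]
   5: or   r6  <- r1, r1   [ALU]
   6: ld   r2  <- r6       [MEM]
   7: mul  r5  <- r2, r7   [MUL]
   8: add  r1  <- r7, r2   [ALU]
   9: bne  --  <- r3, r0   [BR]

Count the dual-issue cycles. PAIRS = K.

  cy0 -> i0 (mul.MUL) no-port MUL/MUL
  cy1 -> i1 (mulh.MUL) RAW r7
  cy2 -> i2&i3 (st.MEM mulh.MUL) 2-wide
  cy3 -> i4&i5 (blt.BR or.ALU) 2-wide
  cy4 -> i6 (ld.MEM) RAW r2
  cy5 -> i7&i8 (mul.MUL add.ALU) 2-wide
  cy6 -> i9 (bne.BR) tail

PAIRS = 3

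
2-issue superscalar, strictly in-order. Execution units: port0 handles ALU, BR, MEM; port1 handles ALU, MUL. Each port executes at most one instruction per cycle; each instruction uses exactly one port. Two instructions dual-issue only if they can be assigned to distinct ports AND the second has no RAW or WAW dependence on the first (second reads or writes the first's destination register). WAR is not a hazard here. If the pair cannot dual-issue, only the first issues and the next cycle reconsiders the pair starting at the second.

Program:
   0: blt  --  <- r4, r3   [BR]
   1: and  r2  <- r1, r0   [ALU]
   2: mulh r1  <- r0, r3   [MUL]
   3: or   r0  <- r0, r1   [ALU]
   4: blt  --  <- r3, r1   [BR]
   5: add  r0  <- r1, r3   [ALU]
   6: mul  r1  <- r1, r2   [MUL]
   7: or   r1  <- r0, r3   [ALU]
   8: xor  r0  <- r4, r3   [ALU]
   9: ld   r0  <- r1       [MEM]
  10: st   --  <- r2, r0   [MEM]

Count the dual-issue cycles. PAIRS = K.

PAIRS = 4

#0 head=0: blt/and i0,i1 2-wide
#1 head=2: mulh i2 RAW r1
#2 head=3: or/blt i3,i4 2-wide
#3 head=5: add/mul i5,i6 2-wide
#4 head=7: or/xor i7,i8 2-wide
#5 head=9: ld i9 no-port MEM/MEM
#6 head=10: st i10 tail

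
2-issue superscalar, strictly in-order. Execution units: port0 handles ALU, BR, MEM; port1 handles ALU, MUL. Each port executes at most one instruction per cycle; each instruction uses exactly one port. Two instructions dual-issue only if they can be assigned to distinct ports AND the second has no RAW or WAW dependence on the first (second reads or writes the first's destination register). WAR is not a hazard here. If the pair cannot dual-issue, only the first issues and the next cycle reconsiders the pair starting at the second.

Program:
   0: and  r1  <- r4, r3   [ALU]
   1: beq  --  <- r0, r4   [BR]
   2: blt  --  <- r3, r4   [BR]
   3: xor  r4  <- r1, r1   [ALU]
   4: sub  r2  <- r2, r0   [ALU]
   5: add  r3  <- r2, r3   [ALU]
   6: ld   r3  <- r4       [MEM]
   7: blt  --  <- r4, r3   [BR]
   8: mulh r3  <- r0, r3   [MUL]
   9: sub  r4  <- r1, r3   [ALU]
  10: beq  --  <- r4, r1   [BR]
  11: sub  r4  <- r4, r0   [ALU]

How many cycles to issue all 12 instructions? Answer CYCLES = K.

  cy0 -> i0&i1 (and.ALU;beq.BR) pair
  cy1 -> i2&i3 (blt.BR;xor.ALU) pair
  cy2 -> i4 (sub.ALU) RAW r2
  cy3 -> i5 (add.ALU) WAW r3
  cy4 -> i6 (ld.MEM) no-port MEM/BR
  cy5 -> i7&i8 (blt.BR;mulh.MUL) pair
  cy6 -> i9 (sub.ALU) RAW r4
  cy7 -> i10&i11 (beq.BR;sub.ALU) pair

CYCLES = 8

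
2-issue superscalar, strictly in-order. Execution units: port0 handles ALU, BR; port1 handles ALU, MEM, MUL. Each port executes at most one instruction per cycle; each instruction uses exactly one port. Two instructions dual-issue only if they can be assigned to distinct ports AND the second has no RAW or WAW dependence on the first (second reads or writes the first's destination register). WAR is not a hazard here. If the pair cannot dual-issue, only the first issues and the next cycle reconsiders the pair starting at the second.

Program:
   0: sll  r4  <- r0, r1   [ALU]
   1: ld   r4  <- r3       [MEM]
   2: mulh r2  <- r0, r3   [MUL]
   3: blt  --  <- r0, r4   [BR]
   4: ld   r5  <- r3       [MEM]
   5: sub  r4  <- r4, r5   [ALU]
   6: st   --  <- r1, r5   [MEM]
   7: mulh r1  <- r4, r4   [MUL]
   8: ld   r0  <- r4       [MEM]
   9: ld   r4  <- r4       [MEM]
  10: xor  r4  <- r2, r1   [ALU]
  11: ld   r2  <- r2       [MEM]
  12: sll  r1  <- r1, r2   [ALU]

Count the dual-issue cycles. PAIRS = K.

  cy0 -> i0 (sll) WAW r4
  cy1 -> i1 (ld) no-port MEM/MUL
  cy2 -> i2&i3 (mulh/blt) pair
  cy3 -> i4 (ld) RAW r5
  cy4 -> i5&i6 (sub/st) pair
  cy5 -> i7 (mulh) no-port MUL/MEM
  cy6 -> i8 (ld) no-port MEM/MEM
  cy7 -> i9 (ld) WAW r4
  cy8 -> i10&i11 (xor/ld) pair
  cy9 -> i12 (sll) tail

PAIRS = 3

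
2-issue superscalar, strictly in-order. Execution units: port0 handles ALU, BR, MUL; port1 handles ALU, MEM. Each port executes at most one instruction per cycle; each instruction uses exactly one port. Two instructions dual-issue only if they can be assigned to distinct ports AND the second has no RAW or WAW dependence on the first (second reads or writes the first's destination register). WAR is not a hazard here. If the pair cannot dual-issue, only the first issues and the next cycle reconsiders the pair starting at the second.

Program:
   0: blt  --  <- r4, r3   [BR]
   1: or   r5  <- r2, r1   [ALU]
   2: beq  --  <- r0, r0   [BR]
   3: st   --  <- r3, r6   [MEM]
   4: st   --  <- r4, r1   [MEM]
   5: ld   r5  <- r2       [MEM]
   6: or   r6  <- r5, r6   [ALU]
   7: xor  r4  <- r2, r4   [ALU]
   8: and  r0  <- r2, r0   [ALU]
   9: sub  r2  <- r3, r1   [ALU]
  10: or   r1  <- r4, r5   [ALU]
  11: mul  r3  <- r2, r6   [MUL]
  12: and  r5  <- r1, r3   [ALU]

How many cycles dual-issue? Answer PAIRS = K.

PAIRS = 5

#0 head=0: blt.BR;or.ALU i0&i1 pair
#1 head=2: beq.BR;st.MEM i2&i3 pair
#2 head=4: st.MEM i4 no-port MEM/MEM
#3 head=5: ld.MEM i5 RAW r5
#4 head=6: or.ALU;xor.ALU i6&i7 pair
#5 head=8: and.ALU;sub.ALU i8&i9 pair
#6 head=10: or.ALU;mul.MUL i10&i11 pair
#7 head=12: and.ALU i12 tail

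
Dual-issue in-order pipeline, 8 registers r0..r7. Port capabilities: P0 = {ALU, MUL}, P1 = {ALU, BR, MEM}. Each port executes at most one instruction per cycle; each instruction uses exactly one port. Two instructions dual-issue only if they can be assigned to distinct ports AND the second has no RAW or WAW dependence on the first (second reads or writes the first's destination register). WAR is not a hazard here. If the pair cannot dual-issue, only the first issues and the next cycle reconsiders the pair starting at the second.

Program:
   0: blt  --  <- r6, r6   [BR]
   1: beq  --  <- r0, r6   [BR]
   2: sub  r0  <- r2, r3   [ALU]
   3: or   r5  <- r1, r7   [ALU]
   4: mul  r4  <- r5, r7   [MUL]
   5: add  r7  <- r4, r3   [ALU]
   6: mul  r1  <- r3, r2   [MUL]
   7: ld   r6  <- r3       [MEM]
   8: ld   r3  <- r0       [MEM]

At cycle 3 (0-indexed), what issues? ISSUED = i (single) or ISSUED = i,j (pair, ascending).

ISSUED = 4

c0: i0 blt.BR  no-port BR/BR
c1: i1+i2 beq.BR;sub.ALU  2-wide
c2: i3 or.ALU  RAW r5
c3: i4 mul.MUL  RAW r4
c4: i5+i6 add.ALU;mul.MUL  2-wide
c5: i7 ld.MEM  no-port MEM/MEM
c6: i8 ld.MEM  tail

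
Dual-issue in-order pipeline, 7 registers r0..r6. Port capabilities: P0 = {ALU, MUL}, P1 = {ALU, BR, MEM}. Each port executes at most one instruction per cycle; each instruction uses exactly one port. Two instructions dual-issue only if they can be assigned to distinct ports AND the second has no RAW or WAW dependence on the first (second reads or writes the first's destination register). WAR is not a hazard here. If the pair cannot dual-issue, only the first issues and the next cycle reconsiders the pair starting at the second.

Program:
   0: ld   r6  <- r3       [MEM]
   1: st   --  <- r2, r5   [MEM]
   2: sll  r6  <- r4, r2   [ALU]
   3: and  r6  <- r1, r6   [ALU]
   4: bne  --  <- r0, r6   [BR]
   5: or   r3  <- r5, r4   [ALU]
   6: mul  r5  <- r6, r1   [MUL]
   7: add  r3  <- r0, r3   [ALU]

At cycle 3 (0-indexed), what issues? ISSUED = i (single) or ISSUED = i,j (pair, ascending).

[0] i0  ld.MEM  -- no-port MEM/MEM
[1] i1/i2  st.MEM/sll.ALU  -- 2-wide
[2] i3  and.ALU  -- RAW r6
[3] i4/i5  bne.BR/or.ALU  -- 2-wide
[4] i6/i7  mul.MUL/add.ALU  -- 2-wide

ISSUED = 4,5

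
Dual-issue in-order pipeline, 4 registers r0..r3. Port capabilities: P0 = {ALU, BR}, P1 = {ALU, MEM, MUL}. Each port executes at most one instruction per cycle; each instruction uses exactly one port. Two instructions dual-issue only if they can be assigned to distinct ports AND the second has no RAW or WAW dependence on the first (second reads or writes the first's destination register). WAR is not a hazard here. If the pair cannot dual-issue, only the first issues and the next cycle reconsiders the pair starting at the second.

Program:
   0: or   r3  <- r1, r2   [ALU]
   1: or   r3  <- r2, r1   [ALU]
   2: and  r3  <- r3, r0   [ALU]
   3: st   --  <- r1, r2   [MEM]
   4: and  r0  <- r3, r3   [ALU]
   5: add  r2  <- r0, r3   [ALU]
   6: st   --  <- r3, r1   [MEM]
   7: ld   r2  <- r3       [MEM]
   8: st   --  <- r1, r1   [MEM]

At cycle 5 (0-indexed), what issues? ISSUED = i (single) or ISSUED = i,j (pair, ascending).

ISSUED = 7

t=0 i0:or ; WAW r3
t=1 i1:or ; RAW+WAW r3
t=2 i2+i3:and/st ; dual
t=3 i4:and ; RAW r0
t=4 i5+i6:add/st ; dual
t=5 i7:ld ; no-port MEM/MEM
t=6 i8:st ; tail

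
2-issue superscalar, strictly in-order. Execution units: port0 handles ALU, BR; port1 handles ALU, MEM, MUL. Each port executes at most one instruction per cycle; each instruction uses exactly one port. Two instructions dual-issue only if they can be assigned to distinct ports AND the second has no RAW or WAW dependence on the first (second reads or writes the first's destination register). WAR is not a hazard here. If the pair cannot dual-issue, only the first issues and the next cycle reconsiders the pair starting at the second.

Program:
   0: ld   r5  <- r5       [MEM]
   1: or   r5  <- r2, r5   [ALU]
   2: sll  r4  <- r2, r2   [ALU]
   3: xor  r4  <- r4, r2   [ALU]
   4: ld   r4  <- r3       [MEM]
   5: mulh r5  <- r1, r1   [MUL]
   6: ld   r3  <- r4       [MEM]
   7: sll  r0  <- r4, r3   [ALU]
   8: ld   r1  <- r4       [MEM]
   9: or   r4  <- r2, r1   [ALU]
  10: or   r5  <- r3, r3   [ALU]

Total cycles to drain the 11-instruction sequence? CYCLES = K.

CYCLES = 8

c0: i0 ld  RAW+WAW r5
c1: i1&i2 or/sll  2-wide
c2: i3 xor  WAW r4
c3: i4 ld  no-port MEM/MUL
c4: i5 mulh  no-port MUL/MEM
c5: i6 ld  RAW r3
c6: i7&i8 sll/ld  2-wide
c7: i9&i10 or/or  2-wide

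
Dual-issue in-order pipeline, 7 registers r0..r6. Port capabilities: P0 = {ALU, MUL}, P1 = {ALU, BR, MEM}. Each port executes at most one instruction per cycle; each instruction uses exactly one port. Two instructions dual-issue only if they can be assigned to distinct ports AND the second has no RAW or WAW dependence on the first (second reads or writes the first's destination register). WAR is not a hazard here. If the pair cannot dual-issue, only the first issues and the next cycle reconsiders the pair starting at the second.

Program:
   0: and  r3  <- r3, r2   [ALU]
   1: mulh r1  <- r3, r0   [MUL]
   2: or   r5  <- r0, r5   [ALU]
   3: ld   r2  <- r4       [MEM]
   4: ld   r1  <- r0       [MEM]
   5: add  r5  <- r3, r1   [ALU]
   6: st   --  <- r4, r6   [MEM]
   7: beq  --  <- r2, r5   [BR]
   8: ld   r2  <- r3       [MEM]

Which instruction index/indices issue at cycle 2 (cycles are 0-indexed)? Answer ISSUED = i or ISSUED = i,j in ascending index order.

  cy0 -> i0 (and.ALU) RAW r3
  cy1 -> i1/i2 (mulh.MUL or.ALU) pair
  cy2 -> i3 (ld.MEM) no-port MEM/MEM
  cy3 -> i4 (ld.MEM) RAW r1
  cy4 -> i5/i6 (add.ALU st.MEM) pair
  cy5 -> i7 (beq.BR) no-port BR/MEM
  cy6 -> i8 (ld.MEM) tail

ISSUED = 3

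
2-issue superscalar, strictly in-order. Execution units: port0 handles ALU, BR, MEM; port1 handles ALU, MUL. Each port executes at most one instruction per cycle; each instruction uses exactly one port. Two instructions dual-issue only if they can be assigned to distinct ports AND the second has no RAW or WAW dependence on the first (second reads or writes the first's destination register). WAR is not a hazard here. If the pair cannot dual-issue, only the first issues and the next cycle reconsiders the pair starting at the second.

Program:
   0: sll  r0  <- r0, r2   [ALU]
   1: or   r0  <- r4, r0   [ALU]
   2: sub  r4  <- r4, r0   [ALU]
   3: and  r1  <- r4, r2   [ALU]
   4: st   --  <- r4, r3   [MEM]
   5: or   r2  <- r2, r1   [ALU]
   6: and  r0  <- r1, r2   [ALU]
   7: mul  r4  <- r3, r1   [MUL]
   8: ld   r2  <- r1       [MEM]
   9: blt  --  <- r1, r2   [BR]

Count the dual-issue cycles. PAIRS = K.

PAIRS = 2

c0: i0 sll.ALU  RAW+WAW r0
c1: i1 or.ALU  RAW r0
c2: i2 sub.ALU  RAW r4
c3: i3&i4 and.ALU;st.MEM  pair
c4: i5 or.ALU  RAW r2
c5: i6&i7 and.ALU;mul.MUL  pair
c6: i8 ld.MEM  no-port MEM/BR
c7: i9 blt.BR  tail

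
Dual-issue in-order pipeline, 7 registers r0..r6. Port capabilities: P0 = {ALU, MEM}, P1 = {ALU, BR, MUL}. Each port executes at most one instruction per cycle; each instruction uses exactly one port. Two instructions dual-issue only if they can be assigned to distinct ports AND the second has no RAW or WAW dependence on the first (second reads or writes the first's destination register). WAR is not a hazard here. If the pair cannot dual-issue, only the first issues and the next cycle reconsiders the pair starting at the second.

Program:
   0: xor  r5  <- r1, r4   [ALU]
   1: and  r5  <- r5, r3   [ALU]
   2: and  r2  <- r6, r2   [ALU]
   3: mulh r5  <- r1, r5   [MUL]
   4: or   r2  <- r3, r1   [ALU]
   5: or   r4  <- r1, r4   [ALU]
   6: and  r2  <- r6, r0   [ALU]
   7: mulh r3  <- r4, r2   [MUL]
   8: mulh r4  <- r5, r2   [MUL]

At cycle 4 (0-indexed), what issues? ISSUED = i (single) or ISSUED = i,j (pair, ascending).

  cy0 -> i0 (xor.ALU) RAW+WAW r5
  cy1 -> i1&i2 (and.ALU;and.ALU) pair
  cy2 -> i3&i4 (mulh.MUL;or.ALU) pair
  cy3 -> i5&i6 (or.ALU;and.ALU) pair
  cy4 -> i7 (mulh.MUL) no-port MUL/MUL
  cy5 -> i8 (mulh.MUL) tail

ISSUED = 7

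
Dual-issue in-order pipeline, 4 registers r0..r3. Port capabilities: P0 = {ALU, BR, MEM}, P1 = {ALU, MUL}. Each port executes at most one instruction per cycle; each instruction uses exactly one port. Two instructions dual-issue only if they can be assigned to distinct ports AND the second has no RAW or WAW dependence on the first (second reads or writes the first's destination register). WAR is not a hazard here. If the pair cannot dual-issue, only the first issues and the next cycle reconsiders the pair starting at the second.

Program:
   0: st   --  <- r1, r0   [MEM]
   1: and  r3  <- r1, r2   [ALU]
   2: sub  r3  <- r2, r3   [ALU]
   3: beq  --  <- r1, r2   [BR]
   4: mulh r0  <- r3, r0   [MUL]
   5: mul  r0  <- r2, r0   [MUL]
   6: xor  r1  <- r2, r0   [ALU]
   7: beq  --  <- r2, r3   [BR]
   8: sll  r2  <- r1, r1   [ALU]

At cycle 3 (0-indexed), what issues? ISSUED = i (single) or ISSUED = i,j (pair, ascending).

ISSUED = 5

#0 head=0: st;and i0,i1 dual
#1 head=2: sub;beq i2,i3 dual
#2 head=4: mulh i4 no-port MUL/MUL
#3 head=5: mul i5 RAW r0
#4 head=6: xor;beq i6,i7 dual
#5 head=8: sll i8 tail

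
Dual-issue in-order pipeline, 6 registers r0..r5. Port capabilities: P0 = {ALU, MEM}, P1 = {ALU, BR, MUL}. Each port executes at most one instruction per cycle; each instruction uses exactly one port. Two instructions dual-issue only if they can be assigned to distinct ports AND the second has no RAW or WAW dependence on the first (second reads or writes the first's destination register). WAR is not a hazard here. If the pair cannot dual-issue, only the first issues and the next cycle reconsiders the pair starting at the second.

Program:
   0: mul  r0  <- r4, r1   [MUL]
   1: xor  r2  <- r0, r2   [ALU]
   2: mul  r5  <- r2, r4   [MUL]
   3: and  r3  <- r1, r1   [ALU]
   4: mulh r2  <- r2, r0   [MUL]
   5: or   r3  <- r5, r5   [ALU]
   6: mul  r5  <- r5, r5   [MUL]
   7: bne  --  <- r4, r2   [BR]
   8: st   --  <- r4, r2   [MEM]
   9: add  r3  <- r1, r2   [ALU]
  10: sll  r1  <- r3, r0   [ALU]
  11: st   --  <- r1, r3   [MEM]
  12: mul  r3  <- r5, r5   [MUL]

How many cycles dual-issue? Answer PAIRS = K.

PAIRS = 4

c0: i0 mul  RAW r0
c1: i1 xor  RAW r2
c2: i2/i3 mul;and  2-wide
c3: i4/i5 mulh;or  2-wide
c4: i6 mul  no-port MUL/BR
c5: i7/i8 bne;st  2-wide
c6: i9 add  RAW r3
c7: i10 sll  RAW r1
c8: i11/i12 st;mul  2-wide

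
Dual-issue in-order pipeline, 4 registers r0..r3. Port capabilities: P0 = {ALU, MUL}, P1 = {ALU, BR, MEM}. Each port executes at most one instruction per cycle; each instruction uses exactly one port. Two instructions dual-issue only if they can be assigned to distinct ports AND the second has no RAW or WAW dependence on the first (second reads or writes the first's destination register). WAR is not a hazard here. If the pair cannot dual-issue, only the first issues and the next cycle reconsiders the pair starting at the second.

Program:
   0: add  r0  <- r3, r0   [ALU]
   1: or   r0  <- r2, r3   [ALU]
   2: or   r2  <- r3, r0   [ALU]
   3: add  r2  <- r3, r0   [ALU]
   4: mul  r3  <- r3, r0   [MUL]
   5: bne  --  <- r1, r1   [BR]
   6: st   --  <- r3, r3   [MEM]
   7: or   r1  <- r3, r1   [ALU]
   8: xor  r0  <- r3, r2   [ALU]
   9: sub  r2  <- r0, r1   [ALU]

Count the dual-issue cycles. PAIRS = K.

0. add @i0  | WAW r0
1. or @i1  | RAW r0
2. or @i2  | WAW r2
3. add mul @i3+i4  | pair
4. bne @i5  | no-port BR/MEM
5. st or @i6+i7  | pair
6. xor @i8  | RAW r0
7. sub @i9  | tail

PAIRS = 2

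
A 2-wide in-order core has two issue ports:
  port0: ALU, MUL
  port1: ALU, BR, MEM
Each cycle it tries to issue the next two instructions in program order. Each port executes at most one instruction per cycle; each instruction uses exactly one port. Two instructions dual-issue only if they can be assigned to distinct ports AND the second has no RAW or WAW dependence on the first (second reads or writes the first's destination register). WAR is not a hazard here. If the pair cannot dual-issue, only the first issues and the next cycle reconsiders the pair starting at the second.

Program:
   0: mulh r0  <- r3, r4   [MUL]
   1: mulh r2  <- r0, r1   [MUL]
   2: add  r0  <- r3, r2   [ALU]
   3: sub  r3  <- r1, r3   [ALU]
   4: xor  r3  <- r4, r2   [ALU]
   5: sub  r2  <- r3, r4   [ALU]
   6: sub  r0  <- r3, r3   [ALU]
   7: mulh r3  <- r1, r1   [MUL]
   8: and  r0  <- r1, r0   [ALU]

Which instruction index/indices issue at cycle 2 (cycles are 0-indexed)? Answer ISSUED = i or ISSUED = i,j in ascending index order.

c0: i0 mulh  no-port MUL/MUL
c1: i1 mulh  RAW r2
c2: i2+i3 add;sub  dual
c3: i4 xor  RAW r3
c4: i5+i6 sub;sub  dual
c5: i7+i8 mulh;and  dual

ISSUED = 2,3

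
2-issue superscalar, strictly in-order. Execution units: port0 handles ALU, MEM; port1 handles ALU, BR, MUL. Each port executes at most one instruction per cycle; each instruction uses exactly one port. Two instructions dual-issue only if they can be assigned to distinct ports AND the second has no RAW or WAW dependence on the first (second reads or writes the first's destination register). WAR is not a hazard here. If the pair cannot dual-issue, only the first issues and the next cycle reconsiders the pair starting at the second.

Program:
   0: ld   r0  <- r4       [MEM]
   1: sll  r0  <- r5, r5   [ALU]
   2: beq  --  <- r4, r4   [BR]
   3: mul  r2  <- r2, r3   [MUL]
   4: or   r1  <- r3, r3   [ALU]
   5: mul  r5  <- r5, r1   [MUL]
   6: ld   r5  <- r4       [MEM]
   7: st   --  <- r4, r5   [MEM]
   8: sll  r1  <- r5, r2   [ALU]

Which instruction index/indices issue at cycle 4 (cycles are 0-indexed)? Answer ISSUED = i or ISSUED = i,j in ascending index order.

#0 head=0: ld i0 WAW r0
#1 head=1: sll/beq i1,i2 dual
#2 head=3: mul/or i3,i4 dual
#3 head=5: mul i5 WAW r5
#4 head=6: ld i6 no-port MEM/MEM
#5 head=7: st/sll i7,i8 dual

ISSUED = 6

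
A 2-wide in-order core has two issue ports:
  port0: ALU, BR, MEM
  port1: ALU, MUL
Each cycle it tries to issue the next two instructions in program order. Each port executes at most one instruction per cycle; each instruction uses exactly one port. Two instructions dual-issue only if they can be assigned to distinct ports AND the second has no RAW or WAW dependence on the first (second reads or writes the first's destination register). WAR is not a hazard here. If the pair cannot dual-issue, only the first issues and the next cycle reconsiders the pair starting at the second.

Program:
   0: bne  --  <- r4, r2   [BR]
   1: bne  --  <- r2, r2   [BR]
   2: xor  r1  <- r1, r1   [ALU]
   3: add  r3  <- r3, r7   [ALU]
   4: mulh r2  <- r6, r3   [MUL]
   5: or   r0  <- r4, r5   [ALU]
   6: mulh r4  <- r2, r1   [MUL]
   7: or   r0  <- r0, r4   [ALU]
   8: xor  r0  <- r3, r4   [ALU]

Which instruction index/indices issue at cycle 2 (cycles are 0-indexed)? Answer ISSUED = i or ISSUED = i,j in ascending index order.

[0] i0  bne  -- no-port BR/BR
[1] i1,i2  bne;xor  -- 2-wide
[2] i3  add  -- RAW r3
[3] i4,i5  mulh;or  -- 2-wide
[4] i6  mulh  -- RAW r4
[5] i7  or  -- WAW r0
[6] i8  xor  -- tail

ISSUED = 3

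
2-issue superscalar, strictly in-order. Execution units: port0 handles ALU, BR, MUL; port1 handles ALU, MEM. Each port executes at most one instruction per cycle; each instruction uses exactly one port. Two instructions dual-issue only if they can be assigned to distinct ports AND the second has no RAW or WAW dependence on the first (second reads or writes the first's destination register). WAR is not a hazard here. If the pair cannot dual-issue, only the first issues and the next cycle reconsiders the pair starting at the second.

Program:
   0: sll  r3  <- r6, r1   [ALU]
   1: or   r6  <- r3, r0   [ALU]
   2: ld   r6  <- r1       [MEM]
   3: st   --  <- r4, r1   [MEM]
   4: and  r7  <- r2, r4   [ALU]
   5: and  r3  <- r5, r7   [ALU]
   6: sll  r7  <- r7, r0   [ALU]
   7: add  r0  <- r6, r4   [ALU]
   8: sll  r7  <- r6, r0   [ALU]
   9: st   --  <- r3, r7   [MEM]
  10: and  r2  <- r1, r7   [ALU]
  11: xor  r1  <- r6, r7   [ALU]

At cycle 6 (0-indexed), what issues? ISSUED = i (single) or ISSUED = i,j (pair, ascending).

ISSUED = 8

0. sll.ALU @i0  | RAW r3
1. or.ALU @i1  | WAW r6
2. ld.MEM @i2  | no-port MEM/MEM
3. st.MEM and.ALU @i3/i4  | dual
4. and.ALU sll.ALU @i5/i6  | dual
5. add.ALU @i7  | RAW r0
6. sll.ALU @i8  | RAW r7
7. st.MEM and.ALU @i9/i10  | dual
8. xor.ALU @i11  | tail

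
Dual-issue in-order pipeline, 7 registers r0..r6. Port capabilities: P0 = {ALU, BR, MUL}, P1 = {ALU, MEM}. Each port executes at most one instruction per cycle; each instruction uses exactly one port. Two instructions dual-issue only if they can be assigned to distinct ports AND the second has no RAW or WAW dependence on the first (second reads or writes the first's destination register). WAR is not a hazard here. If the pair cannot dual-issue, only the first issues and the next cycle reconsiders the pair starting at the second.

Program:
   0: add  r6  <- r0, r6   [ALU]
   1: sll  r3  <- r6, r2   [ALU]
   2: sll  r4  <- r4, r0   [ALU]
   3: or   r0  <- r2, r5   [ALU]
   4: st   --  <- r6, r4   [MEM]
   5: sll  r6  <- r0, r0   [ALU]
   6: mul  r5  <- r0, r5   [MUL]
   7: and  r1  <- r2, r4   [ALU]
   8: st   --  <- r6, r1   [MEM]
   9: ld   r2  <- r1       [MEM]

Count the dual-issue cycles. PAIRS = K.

t=0 i0:add ; RAW r6
t=1 i1/i2:sll sll ; 2-wide
t=2 i3/i4:or st ; 2-wide
t=3 i5/i6:sll mul ; 2-wide
t=4 i7:and ; RAW r1
t=5 i8:st ; no-port MEM/MEM
t=6 i9:ld ; tail

PAIRS = 3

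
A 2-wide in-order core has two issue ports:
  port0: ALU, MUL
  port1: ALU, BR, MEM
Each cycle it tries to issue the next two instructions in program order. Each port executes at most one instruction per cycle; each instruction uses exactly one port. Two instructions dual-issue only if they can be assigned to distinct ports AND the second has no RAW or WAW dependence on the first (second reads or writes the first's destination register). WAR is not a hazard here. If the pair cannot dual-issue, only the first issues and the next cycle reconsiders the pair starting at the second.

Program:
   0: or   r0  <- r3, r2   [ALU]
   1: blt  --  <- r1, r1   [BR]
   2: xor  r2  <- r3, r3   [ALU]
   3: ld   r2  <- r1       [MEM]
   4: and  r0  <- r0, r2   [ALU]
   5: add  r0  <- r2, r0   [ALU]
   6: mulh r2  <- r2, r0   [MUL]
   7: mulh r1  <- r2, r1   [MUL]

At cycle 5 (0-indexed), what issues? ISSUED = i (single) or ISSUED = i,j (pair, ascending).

ISSUED = 6

0. or.ALU;blt.BR @i0,i1  | dual
1. xor.ALU @i2  | WAW r2
2. ld.MEM @i3  | RAW r2
3. and.ALU @i4  | RAW+WAW r0
4. add.ALU @i5  | RAW r0
5. mulh.MUL @i6  | no-port MUL/MUL
6. mulh.MUL @i7  | tail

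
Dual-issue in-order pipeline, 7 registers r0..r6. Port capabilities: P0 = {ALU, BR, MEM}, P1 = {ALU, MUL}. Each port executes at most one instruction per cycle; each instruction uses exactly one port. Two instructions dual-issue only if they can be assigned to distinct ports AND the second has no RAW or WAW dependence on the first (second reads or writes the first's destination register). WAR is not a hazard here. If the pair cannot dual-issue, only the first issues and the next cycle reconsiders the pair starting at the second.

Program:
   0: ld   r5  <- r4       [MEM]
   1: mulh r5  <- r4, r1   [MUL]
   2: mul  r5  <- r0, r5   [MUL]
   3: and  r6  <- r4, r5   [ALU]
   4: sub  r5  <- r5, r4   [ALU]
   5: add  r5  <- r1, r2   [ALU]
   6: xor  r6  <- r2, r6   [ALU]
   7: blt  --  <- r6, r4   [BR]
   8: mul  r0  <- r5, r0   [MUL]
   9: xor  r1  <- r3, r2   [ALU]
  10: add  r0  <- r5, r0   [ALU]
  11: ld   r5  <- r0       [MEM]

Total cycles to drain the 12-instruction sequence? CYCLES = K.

t=0 i0:ld.MEM ; WAW r5
t=1 i1:mulh.MUL ; no-port MUL/MUL
t=2 i2:mul.MUL ; RAW r5
t=3 i3,i4:and.ALU+sub.ALU ; pair
t=4 i5,i6:add.ALU+xor.ALU ; pair
t=5 i7,i8:blt.BR+mul.MUL ; pair
t=6 i9,i10:xor.ALU+add.ALU ; pair
t=7 i11:ld.MEM ; tail

CYCLES = 8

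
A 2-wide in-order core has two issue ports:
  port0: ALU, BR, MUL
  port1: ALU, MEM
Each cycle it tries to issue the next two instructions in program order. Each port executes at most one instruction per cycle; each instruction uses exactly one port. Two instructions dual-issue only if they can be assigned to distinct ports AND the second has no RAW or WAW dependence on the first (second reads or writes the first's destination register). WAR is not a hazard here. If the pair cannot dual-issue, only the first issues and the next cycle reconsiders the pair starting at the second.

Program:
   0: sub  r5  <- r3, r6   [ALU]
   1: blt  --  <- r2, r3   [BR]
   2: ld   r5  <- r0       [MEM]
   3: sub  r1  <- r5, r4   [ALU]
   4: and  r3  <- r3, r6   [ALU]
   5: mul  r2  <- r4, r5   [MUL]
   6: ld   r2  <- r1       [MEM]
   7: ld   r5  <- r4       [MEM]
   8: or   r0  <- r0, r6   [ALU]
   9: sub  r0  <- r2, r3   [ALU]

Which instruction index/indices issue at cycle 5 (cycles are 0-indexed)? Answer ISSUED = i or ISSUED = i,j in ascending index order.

ISSUED = 7,8

t=0 i0,i1:sub.ALU blt.BR ; 2-wide
t=1 i2:ld.MEM ; RAW r5
t=2 i3,i4:sub.ALU and.ALU ; 2-wide
t=3 i5:mul.MUL ; WAW r2
t=4 i6:ld.MEM ; no-port MEM/MEM
t=5 i7,i8:ld.MEM or.ALU ; 2-wide
t=6 i9:sub.ALU ; tail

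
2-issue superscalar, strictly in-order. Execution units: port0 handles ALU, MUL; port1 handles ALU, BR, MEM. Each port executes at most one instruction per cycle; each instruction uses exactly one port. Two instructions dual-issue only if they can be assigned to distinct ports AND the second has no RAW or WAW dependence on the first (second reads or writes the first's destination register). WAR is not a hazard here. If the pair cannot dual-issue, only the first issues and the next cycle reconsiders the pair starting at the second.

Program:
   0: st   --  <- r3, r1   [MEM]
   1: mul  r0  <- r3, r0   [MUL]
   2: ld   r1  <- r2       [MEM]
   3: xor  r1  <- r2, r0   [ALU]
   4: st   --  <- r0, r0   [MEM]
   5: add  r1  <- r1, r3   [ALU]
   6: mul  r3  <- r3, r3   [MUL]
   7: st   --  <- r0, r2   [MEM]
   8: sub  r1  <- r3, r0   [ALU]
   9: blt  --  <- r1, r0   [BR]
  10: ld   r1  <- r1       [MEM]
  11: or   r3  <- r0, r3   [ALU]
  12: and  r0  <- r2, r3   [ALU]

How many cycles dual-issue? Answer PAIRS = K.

c0: i0/i1 st/mul  pair
c1: i2 ld  WAW r1
c2: i3/i4 xor/st  pair
c3: i5/i6 add/mul  pair
c4: i7/i8 st/sub  pair
c5: i9 blt  no-port BR/MEM
c6: i10/i11 ld/or  pair
c7: i12 and  tail

PAIRS = 5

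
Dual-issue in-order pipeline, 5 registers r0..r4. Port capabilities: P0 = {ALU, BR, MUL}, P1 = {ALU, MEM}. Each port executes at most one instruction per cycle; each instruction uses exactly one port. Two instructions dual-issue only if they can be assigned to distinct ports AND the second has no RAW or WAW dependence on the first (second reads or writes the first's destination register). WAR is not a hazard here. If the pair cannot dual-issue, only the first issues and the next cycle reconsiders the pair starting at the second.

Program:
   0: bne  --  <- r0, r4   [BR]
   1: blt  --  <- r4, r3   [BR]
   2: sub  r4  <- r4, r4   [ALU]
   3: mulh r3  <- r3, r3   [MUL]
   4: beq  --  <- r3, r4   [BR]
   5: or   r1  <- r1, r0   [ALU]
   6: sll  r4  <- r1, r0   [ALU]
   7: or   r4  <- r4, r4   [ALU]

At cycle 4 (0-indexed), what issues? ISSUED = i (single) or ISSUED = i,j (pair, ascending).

ISSUED = 6

c0: i0 bne.BR  no-port BR/BR
c1: i1,i2 blt.BR+sub.ALU  2-wide
c2: i3 mulh.MUL  no-port MUL/BR
c3: i4,i5 beq.BR+or.ALU  2-wide
c4: i6 sll.ALU  RAW+WAW r4
c5: i7 or.ALU  tail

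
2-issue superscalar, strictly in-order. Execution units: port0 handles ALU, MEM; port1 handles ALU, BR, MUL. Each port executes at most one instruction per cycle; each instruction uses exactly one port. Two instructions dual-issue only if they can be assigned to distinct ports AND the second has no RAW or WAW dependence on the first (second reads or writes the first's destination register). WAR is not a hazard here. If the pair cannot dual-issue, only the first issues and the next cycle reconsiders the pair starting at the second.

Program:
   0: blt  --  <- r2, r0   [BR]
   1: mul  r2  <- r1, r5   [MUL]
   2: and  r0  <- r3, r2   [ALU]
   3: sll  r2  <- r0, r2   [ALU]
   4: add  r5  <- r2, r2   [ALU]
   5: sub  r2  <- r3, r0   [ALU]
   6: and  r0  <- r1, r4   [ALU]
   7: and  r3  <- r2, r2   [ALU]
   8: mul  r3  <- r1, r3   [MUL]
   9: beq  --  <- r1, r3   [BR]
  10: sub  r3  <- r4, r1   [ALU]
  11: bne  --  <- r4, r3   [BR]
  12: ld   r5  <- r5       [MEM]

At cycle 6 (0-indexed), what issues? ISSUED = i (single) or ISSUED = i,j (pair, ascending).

ISSUED = 8

c0: i0 blt.BR  no-port BR/MUL
c1: i1 mul.MUL  RAW r2
c2: i2 and.ALU  RAW r0
c3: i3 sll.ALU  RAW r2
c4: i4&i5 add.ALU+sub.ALU  dual
c5: i6&i7 and.ALU+and.ALU  dual
c6: i8 mul.MUL  no-port MUL/BR
c7: i9&i10 beq.BR+sub.ALU  dual
c8: i11&i12 bne.BR+ld.MEM  dual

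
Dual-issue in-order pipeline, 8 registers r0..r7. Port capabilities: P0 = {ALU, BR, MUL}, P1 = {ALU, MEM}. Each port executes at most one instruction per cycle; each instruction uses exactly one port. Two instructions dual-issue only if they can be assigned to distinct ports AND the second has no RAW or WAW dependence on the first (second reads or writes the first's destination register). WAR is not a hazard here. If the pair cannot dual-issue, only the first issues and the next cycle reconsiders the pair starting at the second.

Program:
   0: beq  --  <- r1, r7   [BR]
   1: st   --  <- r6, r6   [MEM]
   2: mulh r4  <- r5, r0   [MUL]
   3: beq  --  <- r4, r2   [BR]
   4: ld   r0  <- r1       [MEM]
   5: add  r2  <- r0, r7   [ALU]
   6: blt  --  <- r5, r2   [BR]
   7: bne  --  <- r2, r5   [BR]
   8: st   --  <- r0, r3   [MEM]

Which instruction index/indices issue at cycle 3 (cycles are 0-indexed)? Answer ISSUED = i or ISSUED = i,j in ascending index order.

ISSUED = 5

c0: i0,i1 beq.BR st.MEM  dual
c1: i2 mulh.MUL  no-port MUL/BR
c2: i3,i4 beq.BR ld.MEM  dual
c3: i5 add.ALU  RAW r2
c4: i6 blt.BR  no-port BR/BR
c5: i7,i8 bne.BR st.MEM  dual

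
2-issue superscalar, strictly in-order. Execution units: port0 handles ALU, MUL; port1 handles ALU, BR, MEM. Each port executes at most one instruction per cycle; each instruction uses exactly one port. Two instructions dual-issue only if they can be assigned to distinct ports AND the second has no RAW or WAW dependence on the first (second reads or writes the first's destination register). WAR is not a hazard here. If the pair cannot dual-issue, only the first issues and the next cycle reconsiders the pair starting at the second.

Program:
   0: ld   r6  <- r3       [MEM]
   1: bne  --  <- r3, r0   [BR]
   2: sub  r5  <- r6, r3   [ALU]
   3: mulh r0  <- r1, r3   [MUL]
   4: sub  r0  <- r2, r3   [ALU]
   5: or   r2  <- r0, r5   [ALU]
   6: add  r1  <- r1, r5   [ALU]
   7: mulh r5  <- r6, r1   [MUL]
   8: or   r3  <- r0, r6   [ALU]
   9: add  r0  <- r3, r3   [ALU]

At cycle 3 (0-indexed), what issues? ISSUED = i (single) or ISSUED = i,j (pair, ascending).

ISSUED = 4

t=0 i0:ld ; no-port MEM/BR
t=1 i1&i2:bne sub ; pair
t=2 i3:mulh ; WAW r0
t=3 i4:sub ; RAW r0
t=4 i5&i6:or add ; pair
t=5 i7&i8:mulh or ; pair
t=6 i9:add ; tail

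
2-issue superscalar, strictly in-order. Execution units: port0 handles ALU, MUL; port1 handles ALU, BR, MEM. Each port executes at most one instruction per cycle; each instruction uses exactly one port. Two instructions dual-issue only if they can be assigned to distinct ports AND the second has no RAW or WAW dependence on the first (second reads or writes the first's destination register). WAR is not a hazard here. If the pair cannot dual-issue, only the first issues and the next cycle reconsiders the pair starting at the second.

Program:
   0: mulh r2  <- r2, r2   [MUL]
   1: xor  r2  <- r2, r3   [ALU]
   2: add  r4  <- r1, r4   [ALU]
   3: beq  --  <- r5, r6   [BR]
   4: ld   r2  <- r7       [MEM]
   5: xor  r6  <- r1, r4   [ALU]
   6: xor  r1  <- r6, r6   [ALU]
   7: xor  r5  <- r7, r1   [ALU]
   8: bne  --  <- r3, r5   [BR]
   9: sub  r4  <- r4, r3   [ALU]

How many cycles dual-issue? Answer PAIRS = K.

PAIRS = 3

c0: i0 mulh.MUL  RAW+WAW r2
c1: i1,i2 xor.ALU+add.ALU  dual
c2: i3 beq.BR  no-port BR/MEM
c3: i4,i5 ld.MEM+xor.ALU  dual
c4: i6 xor.ALU  RAW r1
c5: i7 xor.ALU  RAW r5
c6: i8,i9 bne.BR+sub.ALU  dual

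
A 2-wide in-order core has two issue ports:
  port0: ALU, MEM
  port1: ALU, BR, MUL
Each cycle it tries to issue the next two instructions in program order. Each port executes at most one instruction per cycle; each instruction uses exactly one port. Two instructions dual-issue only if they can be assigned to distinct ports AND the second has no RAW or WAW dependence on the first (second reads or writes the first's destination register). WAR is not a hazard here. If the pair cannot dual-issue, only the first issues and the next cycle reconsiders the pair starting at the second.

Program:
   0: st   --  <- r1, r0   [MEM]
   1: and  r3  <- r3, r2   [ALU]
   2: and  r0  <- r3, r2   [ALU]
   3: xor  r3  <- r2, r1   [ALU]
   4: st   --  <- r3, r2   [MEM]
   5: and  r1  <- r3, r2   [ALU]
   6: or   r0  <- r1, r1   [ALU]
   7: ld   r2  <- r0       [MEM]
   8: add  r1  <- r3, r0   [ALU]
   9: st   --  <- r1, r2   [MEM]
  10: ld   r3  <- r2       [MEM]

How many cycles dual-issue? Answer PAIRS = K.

PAIRS = 4

t=0 i0,i1:st.MEM+and.ALU ; pair
t=1 i2,i3:and.ALU+xor.ALU ; pair
t=2 i4,i5:st.MEM+and.ALU ; pair
t=3 i6:or.ALU ; RAW r0
t=4 i7,i8:ld.MEM+add.ALU ; pair
t=5 i9:st.MEM ; no-port MEM/MEM
t=6 i10:ld.MEM ; tail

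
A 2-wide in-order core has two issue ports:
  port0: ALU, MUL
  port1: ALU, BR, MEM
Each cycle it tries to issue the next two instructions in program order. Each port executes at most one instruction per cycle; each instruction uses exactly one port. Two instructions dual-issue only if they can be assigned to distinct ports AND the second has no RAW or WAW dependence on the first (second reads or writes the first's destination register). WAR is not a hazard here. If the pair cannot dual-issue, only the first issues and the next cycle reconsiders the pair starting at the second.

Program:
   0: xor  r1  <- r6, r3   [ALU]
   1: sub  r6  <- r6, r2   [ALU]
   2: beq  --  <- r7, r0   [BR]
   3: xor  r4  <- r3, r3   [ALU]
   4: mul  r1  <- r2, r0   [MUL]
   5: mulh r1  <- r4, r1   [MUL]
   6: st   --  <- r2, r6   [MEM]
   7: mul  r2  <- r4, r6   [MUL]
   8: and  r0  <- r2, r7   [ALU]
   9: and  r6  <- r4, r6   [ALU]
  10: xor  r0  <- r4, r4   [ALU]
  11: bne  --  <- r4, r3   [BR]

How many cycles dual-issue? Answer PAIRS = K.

[0] i0,i1  xor.ALU+sub.ALU  -- pair
[1] i2,i3  beq.BR+xor.ALU  -- pair
[2] i4  mul.MUL  -- no-port MUL/MUL
[3] i5,i6  mulh.MUL+st.MEM  -- pair
[4] i7  mul.MUL  -- RAW r2
[5] i8,i9  and.ALU+and.ALU  -- pair
[6] i10,i11  xor.ALU+bne.BR  -- pair

PAIRS = 5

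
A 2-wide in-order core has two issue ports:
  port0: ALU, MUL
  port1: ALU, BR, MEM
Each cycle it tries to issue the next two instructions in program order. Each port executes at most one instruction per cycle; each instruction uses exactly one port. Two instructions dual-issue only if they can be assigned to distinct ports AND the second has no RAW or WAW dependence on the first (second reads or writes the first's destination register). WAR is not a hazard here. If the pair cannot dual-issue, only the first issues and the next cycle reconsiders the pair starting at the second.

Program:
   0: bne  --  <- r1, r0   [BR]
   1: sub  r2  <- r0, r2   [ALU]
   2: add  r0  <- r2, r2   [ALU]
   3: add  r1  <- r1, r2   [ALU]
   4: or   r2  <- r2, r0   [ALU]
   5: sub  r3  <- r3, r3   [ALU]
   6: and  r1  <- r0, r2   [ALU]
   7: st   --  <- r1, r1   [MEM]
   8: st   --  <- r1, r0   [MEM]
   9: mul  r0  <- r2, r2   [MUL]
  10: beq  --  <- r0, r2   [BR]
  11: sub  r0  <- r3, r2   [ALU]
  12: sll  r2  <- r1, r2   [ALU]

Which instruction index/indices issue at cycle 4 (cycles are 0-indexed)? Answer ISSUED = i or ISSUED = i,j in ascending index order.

[0] i0,i1  bne.BR/sub.ALU  -- 2-wide
[1] i2,i3  add.ALU/add.ALU  -- 2-wide
[2] i4,i5  or.ALU/sub.ALU  -- 2-wide
[3] i6  and.ALU  -- RAW r1
[4] i7  st.MEM  -- no-port MEM/MEM
[5] i8,i9  st.MEM/mul.MUL  -- 2-wide
[6] i10,i11  beq.BR/sub.ALU  -- 2-wide
[7] i12  sll.ALU  -- tail

ISSUED = 7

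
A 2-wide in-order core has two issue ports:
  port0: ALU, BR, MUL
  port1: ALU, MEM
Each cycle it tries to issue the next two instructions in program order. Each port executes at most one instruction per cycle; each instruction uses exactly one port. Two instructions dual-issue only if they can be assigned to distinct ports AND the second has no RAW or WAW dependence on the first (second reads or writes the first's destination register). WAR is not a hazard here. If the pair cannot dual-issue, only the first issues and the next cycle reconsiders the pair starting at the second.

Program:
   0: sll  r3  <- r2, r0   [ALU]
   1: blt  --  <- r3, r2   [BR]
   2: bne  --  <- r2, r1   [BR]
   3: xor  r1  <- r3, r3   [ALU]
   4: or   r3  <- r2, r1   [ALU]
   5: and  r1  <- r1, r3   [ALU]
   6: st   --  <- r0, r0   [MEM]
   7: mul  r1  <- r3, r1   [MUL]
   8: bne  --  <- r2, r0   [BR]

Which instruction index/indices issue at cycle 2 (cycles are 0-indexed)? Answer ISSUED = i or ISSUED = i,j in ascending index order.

#0 head=0: sll i0 RAW r3
#1 head=1: blt i1 no-port BR/BR
#2 head=2: bne/xor i2,i3 2-wide
#3 head=4: or i4 RAW r3
#4 head=5: and/st i5,i6 2-wide
#5 head=7: mul i7 no-port MUL/BR
#6 head=8: bne i8 tail

ISSUED = 2,3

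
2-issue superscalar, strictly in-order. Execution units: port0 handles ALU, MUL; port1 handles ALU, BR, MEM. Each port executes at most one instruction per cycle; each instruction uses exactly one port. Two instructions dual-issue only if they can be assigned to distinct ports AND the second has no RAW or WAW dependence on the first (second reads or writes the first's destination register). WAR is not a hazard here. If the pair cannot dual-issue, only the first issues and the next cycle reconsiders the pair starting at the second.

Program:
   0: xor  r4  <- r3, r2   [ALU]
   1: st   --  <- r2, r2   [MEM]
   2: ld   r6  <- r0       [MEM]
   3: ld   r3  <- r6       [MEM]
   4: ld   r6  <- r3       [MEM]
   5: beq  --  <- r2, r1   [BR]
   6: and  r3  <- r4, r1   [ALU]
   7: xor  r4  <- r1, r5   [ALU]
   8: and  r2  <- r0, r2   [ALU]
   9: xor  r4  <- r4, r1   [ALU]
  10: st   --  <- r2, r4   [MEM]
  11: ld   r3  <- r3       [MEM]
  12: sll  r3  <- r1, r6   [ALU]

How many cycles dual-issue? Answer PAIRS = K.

[0] i0+i1  xor.ALU st.MEM  -- dual
[1] i2  ld.MEM  -- no-port MEM/MEM
[2] i3  ld.MEM  -- no-port MEM/MEM
[3] i4  ld.MEM  -- no-port MEM/BR
[4] i5+i6  beq.BR and.ALU  -- dual
[5] i7+i8  xor.ALU and.ALU  -- dual
[6] i9  xor.ALU  -- RAW r4
[7] i10  st.MEM  -- no-port MEM/MEM
[8] i11  ld.MEM  -- WAW r3
[9] i12  sll.ALU  -- tail

PAIRS = 3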